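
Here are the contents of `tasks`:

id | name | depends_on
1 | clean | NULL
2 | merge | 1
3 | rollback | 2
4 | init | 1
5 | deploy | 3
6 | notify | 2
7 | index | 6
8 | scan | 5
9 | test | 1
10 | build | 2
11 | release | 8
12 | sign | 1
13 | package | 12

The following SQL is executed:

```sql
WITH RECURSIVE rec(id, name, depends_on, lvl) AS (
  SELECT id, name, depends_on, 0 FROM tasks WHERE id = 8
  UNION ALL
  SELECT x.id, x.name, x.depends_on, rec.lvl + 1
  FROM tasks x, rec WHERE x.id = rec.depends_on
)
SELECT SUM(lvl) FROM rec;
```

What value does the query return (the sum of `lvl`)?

10

Base: id=8 (scan), depends_on=5, lvl 0.
Iteration 1: join on id=5 -> deploy (id 5, depends_on=3, lvl 1).
Iteration 2: join on id=3 -> rollback (id 3, depends_on=2, lvl 2).
Iteration 3: join on id=2 -> merge (id 2, depends_on=1, lvl 3).
Iteration 4: join on id=1 -> clean (id 1, depends_on=NULL, lvl 4).
Iteration 5: depends_on is NULL; no match; recursion stops.
SUM(lvl) = 0 + 1 + 2 + 3 + 4 = 10.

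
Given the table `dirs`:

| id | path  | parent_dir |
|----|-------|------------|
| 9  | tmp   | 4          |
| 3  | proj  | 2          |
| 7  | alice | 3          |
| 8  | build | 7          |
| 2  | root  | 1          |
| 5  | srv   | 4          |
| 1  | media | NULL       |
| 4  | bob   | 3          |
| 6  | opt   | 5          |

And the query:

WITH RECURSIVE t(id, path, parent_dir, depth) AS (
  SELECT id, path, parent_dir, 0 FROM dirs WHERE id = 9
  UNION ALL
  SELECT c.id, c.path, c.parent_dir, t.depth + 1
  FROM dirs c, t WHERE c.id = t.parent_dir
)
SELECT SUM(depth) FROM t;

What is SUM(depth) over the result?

Base: id=9 (tmp), parent_dir=4, depth 0.
Iteration 1: join on id=4 -> bob (id 4, parent_dir=3, depth 1).
Iteration 2: join on id=3 -> proj (id 3, parent_dir=2, depth 2).
Iteration 3: join on id=2 -> root (id 2, parent_dir=1, depth 3).
Iteration 4: join on id=1 -> media (id 1, parent_dir=NULL, depth 4).
Iteration 5: parent_dir is NULL; no match; recursion stops.
SUM(depth) = 0 + 1 + 2 + 3 + 4 = 10.

10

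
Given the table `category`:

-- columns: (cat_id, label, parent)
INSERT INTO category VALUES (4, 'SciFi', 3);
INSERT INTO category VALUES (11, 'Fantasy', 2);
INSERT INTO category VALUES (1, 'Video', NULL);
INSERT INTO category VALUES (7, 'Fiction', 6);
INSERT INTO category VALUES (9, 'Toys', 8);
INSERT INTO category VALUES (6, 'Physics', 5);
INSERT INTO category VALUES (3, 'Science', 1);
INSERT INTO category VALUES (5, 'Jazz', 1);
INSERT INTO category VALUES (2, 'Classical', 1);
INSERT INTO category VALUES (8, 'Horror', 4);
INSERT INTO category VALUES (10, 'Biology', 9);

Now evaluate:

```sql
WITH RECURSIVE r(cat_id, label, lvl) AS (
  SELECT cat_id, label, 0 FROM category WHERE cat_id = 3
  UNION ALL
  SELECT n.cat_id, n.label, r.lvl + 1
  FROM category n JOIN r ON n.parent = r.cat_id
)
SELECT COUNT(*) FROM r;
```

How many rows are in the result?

Base: cat_id=3 (Science) at lvl 0.
Iteration 1: rows with parent in {3} -> SciFi (id 4, lvl 1).
Iteration 2: rows with parent in {4} -> Horror (id 8, lvl 2).
Iteration 3: rows with parent in {8} -> Toys (id 9, lvl 3).
Iteration 4: rows with parent in {9} -> Biology (id 10, lvl 4).
Iteration 5: no rows with parent in {10}; recursion stops.
Total rows emitted: 5.

5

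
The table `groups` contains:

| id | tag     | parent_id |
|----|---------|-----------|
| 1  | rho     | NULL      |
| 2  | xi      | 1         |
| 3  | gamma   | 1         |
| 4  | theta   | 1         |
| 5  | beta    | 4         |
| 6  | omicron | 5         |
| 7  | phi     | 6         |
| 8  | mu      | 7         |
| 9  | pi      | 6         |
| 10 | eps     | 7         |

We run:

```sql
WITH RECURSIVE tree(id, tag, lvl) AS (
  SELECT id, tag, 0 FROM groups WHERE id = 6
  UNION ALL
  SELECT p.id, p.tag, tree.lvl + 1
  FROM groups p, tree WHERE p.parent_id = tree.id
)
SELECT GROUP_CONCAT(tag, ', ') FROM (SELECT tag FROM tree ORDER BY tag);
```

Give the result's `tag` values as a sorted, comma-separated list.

eps, mu, omicron, phi, pi

Base: id=6 (omicron) at lvl 0.
Iteration 1: rows with parent_id in {6} -> phi (id 7, lvl 1), pi (id 9, lvl 1).
Iteration 2: rows with parent_id in {7,9} -> mu (id 8, lvl 2), eps (id 10, lvl 2).
Iteration 3: no rows with parent_id in {8,10}; recursion stops.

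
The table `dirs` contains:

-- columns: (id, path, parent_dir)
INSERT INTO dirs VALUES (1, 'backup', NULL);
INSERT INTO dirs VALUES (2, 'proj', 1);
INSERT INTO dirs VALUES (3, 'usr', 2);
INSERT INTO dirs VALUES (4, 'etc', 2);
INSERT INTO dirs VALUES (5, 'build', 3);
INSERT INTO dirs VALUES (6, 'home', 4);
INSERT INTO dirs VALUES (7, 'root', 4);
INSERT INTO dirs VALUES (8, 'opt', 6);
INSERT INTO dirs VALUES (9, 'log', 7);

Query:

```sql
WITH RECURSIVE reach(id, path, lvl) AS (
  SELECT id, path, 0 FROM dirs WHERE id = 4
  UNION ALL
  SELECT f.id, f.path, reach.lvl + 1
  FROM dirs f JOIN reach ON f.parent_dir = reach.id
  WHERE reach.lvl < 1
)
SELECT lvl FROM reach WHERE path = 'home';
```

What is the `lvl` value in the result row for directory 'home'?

1

Base: id=4 (etc) at lvl 0.
Iteration 1: rows with parent_dir in {4} -> home (id 6, lvl 1), root (id 7, lvl 1).
Iteration 2: lvl < 1 fails for all current rows; recursion stops.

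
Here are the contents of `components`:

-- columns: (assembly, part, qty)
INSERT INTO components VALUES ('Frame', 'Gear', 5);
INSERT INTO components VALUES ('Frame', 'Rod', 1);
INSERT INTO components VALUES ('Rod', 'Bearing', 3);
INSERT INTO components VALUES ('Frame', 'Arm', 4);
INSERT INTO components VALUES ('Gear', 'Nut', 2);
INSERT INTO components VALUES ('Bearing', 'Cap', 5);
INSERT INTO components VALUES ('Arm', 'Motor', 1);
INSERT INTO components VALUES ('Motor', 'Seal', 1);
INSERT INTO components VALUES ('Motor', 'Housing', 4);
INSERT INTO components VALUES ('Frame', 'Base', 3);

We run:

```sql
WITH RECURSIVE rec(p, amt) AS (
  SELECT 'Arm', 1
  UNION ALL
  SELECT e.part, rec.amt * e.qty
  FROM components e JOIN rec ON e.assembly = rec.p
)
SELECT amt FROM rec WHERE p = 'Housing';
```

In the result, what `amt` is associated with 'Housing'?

Base: (Arm, amt=1).
Iteration 1: components of {Arm} -> Motor = 1*1 = 1.
Iteration 2: components of {Motor} -> Housing = 1*4 = 4, Seal = 1*1 = 1.
Iteration 3: no further components; recursion stops.

4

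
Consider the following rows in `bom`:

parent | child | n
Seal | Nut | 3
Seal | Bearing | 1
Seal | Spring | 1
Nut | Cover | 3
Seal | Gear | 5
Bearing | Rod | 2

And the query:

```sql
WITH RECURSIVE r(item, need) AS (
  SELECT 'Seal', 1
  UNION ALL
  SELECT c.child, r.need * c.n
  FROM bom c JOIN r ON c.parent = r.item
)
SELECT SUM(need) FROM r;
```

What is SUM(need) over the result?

22

Base: (Seal, need=1).
Iteration 1: components of {Seal} -> Bearing = 1*1 = 1, Gear = 1*5 = 5, Nut = 1*3 = 3, Spring = 1*1 = 1.
Iteration 2: components of {Bearing,Gear,Nut,Spring} -> Cover = 3*3 = 9, Rod = 1*2 = 2.
Iteration 3: no further components; recursion stops.
SUM(need) = 1 + 3 + 1 + 1 + 5 + 9 + 2 = 22.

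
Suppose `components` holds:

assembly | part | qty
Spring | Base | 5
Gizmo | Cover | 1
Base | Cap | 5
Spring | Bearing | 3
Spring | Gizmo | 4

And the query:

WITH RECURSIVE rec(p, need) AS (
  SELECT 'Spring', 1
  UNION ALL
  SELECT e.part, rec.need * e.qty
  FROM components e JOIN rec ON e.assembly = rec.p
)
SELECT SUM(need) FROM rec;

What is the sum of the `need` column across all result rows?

42

Base: (Spring, need=1).
Iteration 1: components of {Spring} -> Base = 1*5 = 5, Bearing = 1*3 = 3, Gizmo = 1*4 = 4.
Iteration 2: components of {Base,Bearing,Gizmo} -> Cap = 5*5 = 25, Cover = 4*1 = 4.
Iteration 3: no further components; recursion stops.
SUM(need) = 1 + 5 + 3 + 4 + 25 + 4 = 42.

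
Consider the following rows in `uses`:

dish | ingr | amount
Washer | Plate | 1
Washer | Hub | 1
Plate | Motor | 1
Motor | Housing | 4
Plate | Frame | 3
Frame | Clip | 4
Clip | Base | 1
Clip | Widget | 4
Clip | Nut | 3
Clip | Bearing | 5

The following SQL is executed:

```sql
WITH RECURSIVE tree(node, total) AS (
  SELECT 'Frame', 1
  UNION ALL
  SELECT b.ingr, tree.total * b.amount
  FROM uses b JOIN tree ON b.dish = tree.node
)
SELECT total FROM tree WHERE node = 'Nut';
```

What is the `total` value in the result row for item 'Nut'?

12

Base: (Frame, total=1).
Iteration 1: components of {Frame} -> Clip = 1*4 = 4.
Iteration 2: components of {Clip} -> Base = 4*1 = 4, Bearing = 4*5 = 20, Nut = 4*3 = 12, Widget = 4*4 = 16.
Iteration 3: no further components; recursion stops.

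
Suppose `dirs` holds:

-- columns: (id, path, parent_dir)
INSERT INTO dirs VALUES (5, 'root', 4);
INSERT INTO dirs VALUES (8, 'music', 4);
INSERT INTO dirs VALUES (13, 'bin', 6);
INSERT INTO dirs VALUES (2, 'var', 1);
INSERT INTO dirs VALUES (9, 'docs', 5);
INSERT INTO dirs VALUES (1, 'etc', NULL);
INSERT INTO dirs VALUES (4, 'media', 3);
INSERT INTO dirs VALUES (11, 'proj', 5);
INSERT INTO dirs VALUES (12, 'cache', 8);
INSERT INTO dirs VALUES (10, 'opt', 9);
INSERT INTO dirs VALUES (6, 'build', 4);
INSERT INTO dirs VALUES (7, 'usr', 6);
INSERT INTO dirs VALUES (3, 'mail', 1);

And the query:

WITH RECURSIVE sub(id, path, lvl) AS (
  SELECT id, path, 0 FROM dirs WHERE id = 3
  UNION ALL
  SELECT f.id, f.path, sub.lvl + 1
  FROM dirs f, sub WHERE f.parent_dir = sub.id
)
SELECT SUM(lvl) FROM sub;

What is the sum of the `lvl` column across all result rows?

26

Base: id=3 (mail) at lvl 0.
Iteration 1: rows with parent_dir in {3} -> media (id 4, lvl 1).
Iteration 2: rows with parent_dir in {4} -> root (id 5, lvl 2), build (id 6, lvl 2), music (id 8, lvl 2).
Iteration 3: rows with parent_dir in {5,6,8} -> usr (id 7, lvl 3), docs (id 9, lvl 3), proj (id 11, lvl 3), cache (id 12, lvl 3), bin (id 13, lvl 3).
Iteration 4: rows with parent_dir in {7,9,11,12,13} -> opt (id 10, lvl 4).
Iteration 5: no rows with parent_dir in {10}; recursion stops.
SUM(lvl) = 0 + 1 + 2 + 2 + 2 + 3 + 3 + 3 + 3 + 3 + 4 = 26.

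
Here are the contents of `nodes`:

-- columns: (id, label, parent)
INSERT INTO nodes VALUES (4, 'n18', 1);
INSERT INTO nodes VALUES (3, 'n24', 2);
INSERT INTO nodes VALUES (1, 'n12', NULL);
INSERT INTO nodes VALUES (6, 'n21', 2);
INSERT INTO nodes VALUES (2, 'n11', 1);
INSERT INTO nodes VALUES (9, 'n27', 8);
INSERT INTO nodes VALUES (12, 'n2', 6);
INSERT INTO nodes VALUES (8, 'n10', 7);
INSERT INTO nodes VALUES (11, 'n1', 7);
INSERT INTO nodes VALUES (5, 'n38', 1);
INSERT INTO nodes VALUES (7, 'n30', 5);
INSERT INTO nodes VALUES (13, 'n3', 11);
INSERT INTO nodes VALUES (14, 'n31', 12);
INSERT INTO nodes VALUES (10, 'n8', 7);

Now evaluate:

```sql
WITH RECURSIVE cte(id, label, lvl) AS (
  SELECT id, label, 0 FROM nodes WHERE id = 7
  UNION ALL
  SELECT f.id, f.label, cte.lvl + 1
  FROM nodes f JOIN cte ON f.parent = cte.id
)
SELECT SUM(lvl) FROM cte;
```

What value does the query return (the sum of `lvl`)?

7

Base: id=7 (n30) at lvl 0.
Iteration 1: rows with parent in {7} -> n10 (id 8, lvl 1), n8 (id 10, lvl 1), n1 (id 11, lvl 1).
Iteration 2: rows with parent in {8,10,11} -> n27 (id 9, lvl 2), n3 (id 13, lvl 2).
Iteration 3: no rows with parent in {9,13}; recursion stops.
SUM(lvl) = 0 + 1 + 1 + 1 + 2 + 2 = 7.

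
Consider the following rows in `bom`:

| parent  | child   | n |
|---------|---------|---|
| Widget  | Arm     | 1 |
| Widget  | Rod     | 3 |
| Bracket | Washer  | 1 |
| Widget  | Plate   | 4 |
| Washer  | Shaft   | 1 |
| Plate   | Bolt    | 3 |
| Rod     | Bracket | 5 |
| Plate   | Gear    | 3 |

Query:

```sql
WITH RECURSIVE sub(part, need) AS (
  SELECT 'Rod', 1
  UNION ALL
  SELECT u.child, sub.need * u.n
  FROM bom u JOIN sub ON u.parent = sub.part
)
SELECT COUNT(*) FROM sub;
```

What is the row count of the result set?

4

Base: (Rod, need=1).
Iteration 1: components of {Rod} -> Bracket = 1*5 = 5.
Iteration 2: components of {Bracket} -> Washer = 5*1 = 5.
Iteration 3: components of {Washer} -> Shaft = 5*1 = 5.
Iteration 4: no further components; recursion stops.
Total rows emitted: 4.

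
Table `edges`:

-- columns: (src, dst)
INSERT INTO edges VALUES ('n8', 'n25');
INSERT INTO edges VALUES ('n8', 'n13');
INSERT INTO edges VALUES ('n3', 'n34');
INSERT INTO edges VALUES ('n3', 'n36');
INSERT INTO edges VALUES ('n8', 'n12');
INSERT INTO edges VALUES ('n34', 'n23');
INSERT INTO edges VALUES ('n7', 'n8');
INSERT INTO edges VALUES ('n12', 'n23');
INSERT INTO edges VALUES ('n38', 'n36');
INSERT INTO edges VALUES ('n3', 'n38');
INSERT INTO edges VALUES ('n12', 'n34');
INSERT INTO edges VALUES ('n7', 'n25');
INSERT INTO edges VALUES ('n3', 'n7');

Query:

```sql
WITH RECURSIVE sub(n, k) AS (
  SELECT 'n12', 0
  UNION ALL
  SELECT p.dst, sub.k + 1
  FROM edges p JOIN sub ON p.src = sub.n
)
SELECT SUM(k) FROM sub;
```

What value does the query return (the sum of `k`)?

Base: (n12, k=0).
Iteration 1: edges from {n12} -> (n23, k=1), (n34, k=1).
Iteration 2: edges from {n23,n34} -> (n23, k=2).
Iteration 3: no outgoing edges from {n23}; recursion stops.
SUM(k) = 0 + 1 + 1 + 2 = 4.

4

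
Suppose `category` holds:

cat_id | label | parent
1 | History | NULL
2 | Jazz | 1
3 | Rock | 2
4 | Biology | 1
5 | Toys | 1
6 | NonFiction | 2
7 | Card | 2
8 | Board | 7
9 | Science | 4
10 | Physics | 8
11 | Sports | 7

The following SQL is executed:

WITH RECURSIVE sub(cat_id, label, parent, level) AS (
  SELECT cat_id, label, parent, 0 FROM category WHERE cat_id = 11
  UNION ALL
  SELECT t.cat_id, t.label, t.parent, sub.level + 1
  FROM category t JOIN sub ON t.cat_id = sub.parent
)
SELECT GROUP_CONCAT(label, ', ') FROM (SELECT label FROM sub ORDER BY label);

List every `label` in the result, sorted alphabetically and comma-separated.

Card, History, Jazz, Sports

Base: cat_id=11 (Sports), parent=7, level 0.
Iteration 1: join on cat_id=7 -> Card (id 7, parent=2, level 1).
Iteration 2: join on cat_id=2 -> Jazz (id 2, parent=1, level 2).
Iteration 3: join on cat_id=1 -> History (id 1, parent=NULL, level 3).
Iteration 4: parent is NULL; no match; recursion stops.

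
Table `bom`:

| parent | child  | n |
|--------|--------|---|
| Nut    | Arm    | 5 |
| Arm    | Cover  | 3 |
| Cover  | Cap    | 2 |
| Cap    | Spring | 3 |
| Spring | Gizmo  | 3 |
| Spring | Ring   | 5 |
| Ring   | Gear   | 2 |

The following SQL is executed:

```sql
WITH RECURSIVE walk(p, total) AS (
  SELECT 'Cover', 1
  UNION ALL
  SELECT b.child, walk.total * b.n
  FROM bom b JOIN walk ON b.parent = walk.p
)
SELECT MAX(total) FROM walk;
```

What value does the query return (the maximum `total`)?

Base: (Cover, total=1).
Iteration 1: components of {Cover} -> Cap = 1*2 = 2.
Iteration 2: components of {Cap} -> Spring = 2*3 = 6.
Iteration 3: components of {Spring} -> Gizmo = 6*3 = 18, Ring = 6*5 = 30.
Iteration 4: components of {Gizmo,Ring} -> Gear = 30*2 = 60.
Iteration 5: no further components; recursion stops.
total values: 1, 2, 6, 18, 30, 60; the maximum is 60.

60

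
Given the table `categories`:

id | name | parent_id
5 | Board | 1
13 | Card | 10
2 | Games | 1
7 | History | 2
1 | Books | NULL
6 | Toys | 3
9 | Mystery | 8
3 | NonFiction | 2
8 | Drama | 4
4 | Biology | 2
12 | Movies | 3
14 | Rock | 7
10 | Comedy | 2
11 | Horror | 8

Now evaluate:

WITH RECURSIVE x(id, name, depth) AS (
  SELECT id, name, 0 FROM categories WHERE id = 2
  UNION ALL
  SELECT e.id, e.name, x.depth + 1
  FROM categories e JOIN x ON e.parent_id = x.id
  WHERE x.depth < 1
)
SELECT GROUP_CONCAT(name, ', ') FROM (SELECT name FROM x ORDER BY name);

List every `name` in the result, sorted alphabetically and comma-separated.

Biology, Comedy, Games, History, NonFiction

Base: id=2 (Games) at depth 0.
Iteration 1: rows with parent_id in {2} -> NonFiction (id 3, depth 1), Biology (id 4, depth 1), History (id 7, depth 1), Comedy (id 10, depth 1).
Iteration 2: depth < 1 fails for all current rows; recursion stops.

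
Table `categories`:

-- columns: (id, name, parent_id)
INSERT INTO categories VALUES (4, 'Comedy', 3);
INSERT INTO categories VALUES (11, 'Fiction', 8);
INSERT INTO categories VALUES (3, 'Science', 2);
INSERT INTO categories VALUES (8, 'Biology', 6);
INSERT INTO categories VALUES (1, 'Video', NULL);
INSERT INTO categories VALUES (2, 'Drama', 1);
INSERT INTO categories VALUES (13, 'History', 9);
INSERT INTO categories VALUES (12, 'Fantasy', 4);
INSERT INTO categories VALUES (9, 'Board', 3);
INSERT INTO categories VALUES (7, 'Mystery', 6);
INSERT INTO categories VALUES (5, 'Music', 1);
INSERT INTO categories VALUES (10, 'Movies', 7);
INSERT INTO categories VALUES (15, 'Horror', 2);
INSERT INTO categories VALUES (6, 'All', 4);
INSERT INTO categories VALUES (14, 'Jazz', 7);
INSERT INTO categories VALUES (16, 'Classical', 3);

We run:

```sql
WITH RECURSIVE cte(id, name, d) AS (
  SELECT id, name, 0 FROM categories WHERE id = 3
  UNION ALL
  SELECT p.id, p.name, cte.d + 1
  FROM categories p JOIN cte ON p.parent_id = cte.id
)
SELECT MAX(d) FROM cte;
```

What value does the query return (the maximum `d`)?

4

Base: id=3 (Science) at d 0.
Iteration 1: rows with parent_id in {3} -> Comedy (id 4, d 1), Board (id 9, d 1), Classical (id 16, d 1).
Iteration 2: rows with parent_id in {4,9,16} -> All (id 6, d 2), Fantasy (id 12, d 2), History (id 13, d 2).
Iteration 3: rows with parent_id in {6,12,13} -> Mystery (id 7, d 3), Biology (id 8, d 3).
Iteration 4: rows with parent_id in {7,8} -> Movies (id 10, d 4), Fiction (id 11, d 4), Jazz (id 14, d 4).
Iteration 5: no rows with parent_id in {10,11,14}; recursion stops.
d values: 0, 1, 1, 1, 2, 2, 2, 3, 3, 4, 4, 4; the maximum is 4.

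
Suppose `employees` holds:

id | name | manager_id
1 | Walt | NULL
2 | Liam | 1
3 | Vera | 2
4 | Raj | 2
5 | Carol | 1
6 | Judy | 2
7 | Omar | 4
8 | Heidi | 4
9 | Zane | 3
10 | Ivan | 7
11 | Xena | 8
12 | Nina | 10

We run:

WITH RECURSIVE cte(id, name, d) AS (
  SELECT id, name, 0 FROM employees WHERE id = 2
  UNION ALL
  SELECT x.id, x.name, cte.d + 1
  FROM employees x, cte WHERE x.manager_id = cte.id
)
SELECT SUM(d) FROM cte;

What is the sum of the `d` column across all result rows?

Base: id=2 (Liam) at d 0.
Iteration 1: rows with manager_id in {2} -> Vera (id 3, d 1), Raj (id 4, d 1), Judy (id 6, d 1).
Iteration 2: rows with manager_id in {3,4,6} -> Omar (id 7, d 2), Heidi (id 8, d 2), Zane (id 9, d 2).
Iteration 3: rows with manager_id in {7,8,9} -> Ivan (id 10, d 3), Xena (id 11, d 3).
Iteration 4: rows with manager_id in {10,11} -> Nina (id 12, d 4).
Iteration 5: no rows with manager_id in {12}; recursion stops.
SUM(d) = 0 + 1 + 1 + 1 + 2 + 2 + 2 + 3 + 3 + 4 = 19.

19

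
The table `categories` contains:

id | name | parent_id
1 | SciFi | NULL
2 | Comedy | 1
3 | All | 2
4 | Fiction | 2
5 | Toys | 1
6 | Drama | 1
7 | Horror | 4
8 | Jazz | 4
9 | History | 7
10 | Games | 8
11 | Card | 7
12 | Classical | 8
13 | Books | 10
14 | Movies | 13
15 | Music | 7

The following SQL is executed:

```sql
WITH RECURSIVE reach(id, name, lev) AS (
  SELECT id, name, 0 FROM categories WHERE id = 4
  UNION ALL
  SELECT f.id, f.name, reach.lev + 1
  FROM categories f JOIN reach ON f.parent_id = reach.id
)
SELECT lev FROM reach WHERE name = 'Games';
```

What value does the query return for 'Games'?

Base: id=4 (Fiction) at lev 0.
Iteration 1: rows with parent_id in {4} -> Horror (id 7, lev 1), Jazz (id 8, lev 1).
Iteration 2: rows with parent_id in {7,8} -> History (id 9, lev 2), Games (id 10, lev 2), Card (id 11, lev 2), Classical (id 12, lev 2), Music (id 15, lev 2).
Iteration 3: rows with parent_id in {9,10,11,12,15} -> Books (id 13, lev 3).
Iteration 4: rows with parent_id in {13} -> Movies (id 14, lev 4).
Iteration 5: no rows with parent_id in {14}; recursion stops.

2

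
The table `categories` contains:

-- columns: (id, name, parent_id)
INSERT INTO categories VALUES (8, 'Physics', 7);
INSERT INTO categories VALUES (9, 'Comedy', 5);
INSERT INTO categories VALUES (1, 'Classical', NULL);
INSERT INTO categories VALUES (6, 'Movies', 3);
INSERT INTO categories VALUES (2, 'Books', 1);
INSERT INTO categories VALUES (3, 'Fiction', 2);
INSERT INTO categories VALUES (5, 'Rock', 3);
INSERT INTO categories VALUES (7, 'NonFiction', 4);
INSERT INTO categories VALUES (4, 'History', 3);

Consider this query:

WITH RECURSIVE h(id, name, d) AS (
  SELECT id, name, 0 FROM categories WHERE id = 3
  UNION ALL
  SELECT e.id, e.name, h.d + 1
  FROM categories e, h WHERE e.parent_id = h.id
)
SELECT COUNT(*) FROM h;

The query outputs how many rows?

Base: id=3 (Fiction) at d 0.
Iteration 1: rows with parent_id in {3} -> History (id 4, d 1), Rock (id 5, d 1), Movies (id 6, d 1).
Iteration 2: rows with parent_id in {4,5,6} -> NonFiction (id 7, d 2), Comedy (id 9, d 2).
Iteration 3: rows with parent_id in {7,9} -> Physics (id 8, d 3).
Iteration 4: no rows with parent_id in {8}; recursion stops.
Total rows emitted: 7.

7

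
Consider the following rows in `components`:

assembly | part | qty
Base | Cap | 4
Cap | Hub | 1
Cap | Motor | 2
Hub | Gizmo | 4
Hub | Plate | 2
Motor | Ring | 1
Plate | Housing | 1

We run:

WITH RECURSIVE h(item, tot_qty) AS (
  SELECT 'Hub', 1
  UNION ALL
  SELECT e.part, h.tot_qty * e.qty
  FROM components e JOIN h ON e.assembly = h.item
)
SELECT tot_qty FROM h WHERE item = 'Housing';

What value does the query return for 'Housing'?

Base: (Hub, tot_qty=1).
Iteration 1: components of {Hub} -> Gizmo = 1*4 = 4, Plate = 1*2 = 2.
Iteration 2: components of {Gizmo,Plate} -> Housing = 2*1 = 2.
Iteration 3: no further components; recursion stops.

2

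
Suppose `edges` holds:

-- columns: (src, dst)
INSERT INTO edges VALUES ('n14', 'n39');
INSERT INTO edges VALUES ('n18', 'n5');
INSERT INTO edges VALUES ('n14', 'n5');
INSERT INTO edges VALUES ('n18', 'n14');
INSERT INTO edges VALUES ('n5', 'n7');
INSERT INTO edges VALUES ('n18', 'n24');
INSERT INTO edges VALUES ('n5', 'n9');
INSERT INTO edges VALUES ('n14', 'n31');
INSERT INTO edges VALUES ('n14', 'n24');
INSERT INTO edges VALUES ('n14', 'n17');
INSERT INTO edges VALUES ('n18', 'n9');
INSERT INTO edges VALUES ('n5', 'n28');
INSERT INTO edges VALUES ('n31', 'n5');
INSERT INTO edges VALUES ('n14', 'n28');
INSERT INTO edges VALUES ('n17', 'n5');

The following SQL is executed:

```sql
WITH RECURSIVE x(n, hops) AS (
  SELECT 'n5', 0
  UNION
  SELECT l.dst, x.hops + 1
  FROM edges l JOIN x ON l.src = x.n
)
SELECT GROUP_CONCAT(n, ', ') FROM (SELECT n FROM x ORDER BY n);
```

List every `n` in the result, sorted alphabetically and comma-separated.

n28, n5, n7, n9

Base: (n5, hops=0).
Iteration 1: edges from {n5} -> (n28, hops=1), (n7, hops=1), (n9, hops=1).
Iteration 2: no outgoing edges from {n28,n7,n9}; recursion stops.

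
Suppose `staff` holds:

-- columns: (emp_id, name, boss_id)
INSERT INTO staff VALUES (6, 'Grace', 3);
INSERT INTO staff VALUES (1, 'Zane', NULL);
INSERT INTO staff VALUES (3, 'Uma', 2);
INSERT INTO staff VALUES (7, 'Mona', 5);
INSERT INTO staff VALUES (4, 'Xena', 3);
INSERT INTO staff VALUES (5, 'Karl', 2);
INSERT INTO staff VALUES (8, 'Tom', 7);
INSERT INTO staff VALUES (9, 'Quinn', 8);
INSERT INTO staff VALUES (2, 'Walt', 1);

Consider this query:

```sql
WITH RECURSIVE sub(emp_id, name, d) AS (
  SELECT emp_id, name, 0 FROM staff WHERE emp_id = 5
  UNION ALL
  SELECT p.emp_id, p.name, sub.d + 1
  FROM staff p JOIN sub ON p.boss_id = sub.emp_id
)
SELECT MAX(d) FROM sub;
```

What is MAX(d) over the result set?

3

Base: emp_id=5 (Karl) at d 0.
Iteration 1: rows with boss_id in {5} -> Mona (id 7, d 1).
Iteration 2: rows with boss_id in {7} -> Tom (id 8, d 2).
Iteration 3: rows with boss_id in {8} -> Quinn (id 9, d 3).
Iteration 4: no rows with boss_id in {9}; recursion stops.
d values: 0, 1, 2, 3; the maximum is 3.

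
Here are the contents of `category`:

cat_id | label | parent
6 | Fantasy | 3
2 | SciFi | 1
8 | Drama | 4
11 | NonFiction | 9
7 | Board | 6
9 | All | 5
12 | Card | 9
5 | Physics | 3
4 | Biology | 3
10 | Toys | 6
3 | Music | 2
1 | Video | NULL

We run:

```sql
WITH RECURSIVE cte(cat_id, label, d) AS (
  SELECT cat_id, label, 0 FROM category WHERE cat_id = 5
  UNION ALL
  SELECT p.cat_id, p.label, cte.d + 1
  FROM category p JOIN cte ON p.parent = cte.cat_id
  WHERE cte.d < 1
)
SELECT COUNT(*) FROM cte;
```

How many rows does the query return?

Base: cat_id=5 (Physics) at d 0.
Iteration 1: rows with parent in {5} -> All (id 9, d 1).
Iteration 2: d < 1 fails for all current rows; recursion stops.
Total rows emitted: 2.

2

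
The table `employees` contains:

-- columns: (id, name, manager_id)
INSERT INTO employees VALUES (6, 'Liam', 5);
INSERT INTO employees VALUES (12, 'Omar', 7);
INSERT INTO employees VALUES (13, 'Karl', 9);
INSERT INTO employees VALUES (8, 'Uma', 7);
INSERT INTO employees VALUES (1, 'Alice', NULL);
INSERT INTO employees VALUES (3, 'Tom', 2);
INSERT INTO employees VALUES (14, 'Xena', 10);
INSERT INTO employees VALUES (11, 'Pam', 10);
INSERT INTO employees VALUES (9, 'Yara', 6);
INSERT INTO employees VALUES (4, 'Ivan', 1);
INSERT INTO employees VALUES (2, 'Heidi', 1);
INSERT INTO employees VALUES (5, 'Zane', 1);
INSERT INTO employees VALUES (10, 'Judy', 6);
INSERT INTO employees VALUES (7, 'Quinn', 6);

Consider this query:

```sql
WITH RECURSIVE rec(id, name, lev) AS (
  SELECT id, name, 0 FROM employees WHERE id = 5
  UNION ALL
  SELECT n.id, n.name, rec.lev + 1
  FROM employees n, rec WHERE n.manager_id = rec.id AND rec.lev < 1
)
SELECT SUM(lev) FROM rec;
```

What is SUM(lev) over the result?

Base: id=5 (Zane) at lev 0.
Iteration 1: rows with manager_id in {5} -> Liam (id 6, lev 1).
Iteration 2: lev < 1 fails for all current rows; recursion stops.
SUM(lev) = 0 + 1 = 1.

1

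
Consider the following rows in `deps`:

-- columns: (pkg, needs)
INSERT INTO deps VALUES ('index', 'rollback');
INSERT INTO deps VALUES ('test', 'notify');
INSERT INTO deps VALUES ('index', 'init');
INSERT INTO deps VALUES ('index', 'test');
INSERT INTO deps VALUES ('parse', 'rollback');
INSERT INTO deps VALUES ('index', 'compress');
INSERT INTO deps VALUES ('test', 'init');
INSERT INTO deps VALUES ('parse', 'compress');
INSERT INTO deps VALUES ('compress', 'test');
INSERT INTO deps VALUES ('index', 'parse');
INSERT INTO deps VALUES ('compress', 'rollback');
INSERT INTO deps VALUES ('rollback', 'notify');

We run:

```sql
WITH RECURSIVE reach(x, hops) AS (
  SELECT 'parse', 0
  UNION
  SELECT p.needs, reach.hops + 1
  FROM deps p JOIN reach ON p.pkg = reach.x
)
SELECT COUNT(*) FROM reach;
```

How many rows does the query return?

8

Base: (parse, hops=0).
Iteration 1: edges from {parse} -> (compress, hops=1), (rollback, hops=1).
Iteration 2: edges from {compress,rollback} -> (notify, hops=2), (rollback, hops=2), (test, hops=2).
Iteration 3: edges from {notify,rollback,test} -> (init, hops=3), (notify, hops=3). [UNION drops 1 duplicate row(s)]
Iteration 4: no outgoing edges from {init,notify}; recursion stops.
Total rows emitted: 8.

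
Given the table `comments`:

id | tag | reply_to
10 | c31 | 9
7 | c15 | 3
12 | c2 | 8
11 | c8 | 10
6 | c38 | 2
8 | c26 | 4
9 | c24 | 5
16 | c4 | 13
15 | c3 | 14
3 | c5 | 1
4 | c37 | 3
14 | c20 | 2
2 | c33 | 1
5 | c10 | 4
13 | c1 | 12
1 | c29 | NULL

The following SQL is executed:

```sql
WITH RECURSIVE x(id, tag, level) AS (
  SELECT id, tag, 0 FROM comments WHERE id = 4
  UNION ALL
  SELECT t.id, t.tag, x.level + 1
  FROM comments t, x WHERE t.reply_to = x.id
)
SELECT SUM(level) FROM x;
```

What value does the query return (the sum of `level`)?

Base: id=4 (c37) at level 0.
Iteration 1: rows with reply_to in {4} -> c10 (id 5, level 1), c26 (id 8, level 1).
Iteration 2: rows with reply_to in {5,8} -> c24 (id 9, level 2), c2 (id 12, level 2).
Iteration 3: rows with reply_to in {9,12} -> c31 (id 10, level 3), c1 (id 13, level 3).
Iteration 4: rows with reply_to in {10,13} -> c8 (id 11, level 4), c4 (id 16, level 4).
Iteration 5: no rows with reply_to in {11,16}; recursion stops.
SUM(level) = 0 + 1 + 1 + 2 + 2 + 3 + 3 + 4 + 4 = 20.

20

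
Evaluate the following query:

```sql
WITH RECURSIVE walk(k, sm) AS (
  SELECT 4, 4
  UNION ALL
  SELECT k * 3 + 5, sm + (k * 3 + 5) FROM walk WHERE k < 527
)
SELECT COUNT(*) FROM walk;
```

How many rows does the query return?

Base: k=4, sm=4.
Iteration 1: 4 < 527 holds -> k = 4 * 3 + 5 = 17, sm = 4 + 17 = 21.
Iteration 2: 17 < 527 holds -> k = 17 * 3 + 5 = 56, sm = 21 + 56 = 77.
Iteration 3: 56 < 527 holds -> k = 56 * 3 + 5 = 173, sm = 77 + 173 = 250.
Iteration 4: 173 < 527 holds -> k = 173 * 3 + 5 = 524, sm = 250 + 524 = 774.
Iteration 5: 524 < 527 holds -> k = 524 * 3 + 5 = 1577, sm = 774 + 1577 = 2351.
Iteration 6: 1577 < 527 fails; recursion stops.
Total rows emitted: 6.

6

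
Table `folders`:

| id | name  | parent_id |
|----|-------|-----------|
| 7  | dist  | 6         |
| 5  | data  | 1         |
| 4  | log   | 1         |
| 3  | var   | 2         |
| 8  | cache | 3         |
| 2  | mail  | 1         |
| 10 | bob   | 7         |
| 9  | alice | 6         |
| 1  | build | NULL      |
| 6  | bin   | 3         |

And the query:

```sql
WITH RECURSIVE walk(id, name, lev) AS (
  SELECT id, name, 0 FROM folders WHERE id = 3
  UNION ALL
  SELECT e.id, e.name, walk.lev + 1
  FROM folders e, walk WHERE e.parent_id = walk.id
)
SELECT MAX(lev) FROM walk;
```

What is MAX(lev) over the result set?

Base: id=3 (var) at lev 0.
Iteration 1: rows with parent_id in {3} -> bin (id 6, lev 1), cache (id 8, lev 1).
Iteration 2: rows with parent_id in {6,8} -> dist (id 7, lev 2), alice (id 9, lev 2).
Iteration 3: rows with parent_id in {7,9} -> bob (id 10, lev 3).
Iteration 4: no rows with parent_id in {10}; recursion stops.
lev values: 0, 1, 1, 2, 2, 3; the maximum is 3.

3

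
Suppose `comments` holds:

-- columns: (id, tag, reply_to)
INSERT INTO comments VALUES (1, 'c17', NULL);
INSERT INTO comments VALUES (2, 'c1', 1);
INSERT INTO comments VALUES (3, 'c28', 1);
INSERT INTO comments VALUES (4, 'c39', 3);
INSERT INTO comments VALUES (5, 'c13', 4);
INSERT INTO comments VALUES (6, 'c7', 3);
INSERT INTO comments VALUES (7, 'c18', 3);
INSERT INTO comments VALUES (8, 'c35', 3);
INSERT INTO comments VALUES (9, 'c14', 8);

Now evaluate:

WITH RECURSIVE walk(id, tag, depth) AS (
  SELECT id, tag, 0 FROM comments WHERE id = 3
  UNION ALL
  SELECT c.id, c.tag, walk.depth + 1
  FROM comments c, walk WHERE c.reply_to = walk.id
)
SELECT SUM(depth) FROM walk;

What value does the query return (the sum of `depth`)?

Base: id=3 (c28) at depth 0.
Iteration 1: rows with reply_to in {3} -> c39 (id 4, depth 1), c7 (id 6, depth 1), c18 (id 7, depth 1), c35 (id 8, depth 1).
Iteration 2: rows with reply_to in {4,6,7,8} -> c13 (id 5, depth 2), c14 (id 9, depth 2).
Iteration 3: no rows with reply_to in {5,9}; recursion stops.
SUM(depth) = 0 + 1 + 1 + 1 + 1 + 2 + 2 = 8.

8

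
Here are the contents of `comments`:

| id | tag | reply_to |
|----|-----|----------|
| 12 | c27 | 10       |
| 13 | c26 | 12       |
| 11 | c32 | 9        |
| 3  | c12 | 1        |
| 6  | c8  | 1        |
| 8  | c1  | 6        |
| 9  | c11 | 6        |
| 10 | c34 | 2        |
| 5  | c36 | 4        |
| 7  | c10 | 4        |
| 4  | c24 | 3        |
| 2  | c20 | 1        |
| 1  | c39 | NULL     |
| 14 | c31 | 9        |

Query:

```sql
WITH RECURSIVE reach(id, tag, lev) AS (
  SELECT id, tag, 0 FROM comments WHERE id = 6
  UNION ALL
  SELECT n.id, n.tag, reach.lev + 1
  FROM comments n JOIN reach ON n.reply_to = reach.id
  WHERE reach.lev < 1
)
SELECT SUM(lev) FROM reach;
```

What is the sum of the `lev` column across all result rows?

2

Base: id=6 (c8) at lev 0.
Iteration 1: rows with reply_to in {6} -> c1 (id 8, lev 1), c11 (id 9, lev 1).
Iteration 2: lev < 1 fails for all current rows; recursion stops.
SUM(lev) = 0 + 1 + 1 = 2.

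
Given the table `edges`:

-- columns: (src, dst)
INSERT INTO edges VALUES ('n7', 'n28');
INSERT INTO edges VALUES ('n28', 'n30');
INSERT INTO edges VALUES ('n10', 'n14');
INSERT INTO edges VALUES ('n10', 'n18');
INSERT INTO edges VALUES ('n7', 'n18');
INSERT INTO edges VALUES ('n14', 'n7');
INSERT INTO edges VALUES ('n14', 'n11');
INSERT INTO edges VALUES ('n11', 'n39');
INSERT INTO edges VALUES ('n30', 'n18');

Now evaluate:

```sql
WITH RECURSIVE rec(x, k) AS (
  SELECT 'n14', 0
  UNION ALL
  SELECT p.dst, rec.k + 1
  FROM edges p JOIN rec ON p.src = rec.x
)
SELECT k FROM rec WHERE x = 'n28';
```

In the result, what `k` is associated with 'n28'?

2

Base: (n14, k=0).
Iteration 1: edges from {n14} -> (n11, k=1), (n7, k=1).
Iteration 2: edges from {n11,n7} -> (n18, k=2), (n28, k=2), (n39, k=2).
Iteration 3: edges from {n18,n28,n39} -> (n30, k=3).
Iteration 4: edges from {n30} -> (n18, k=4).
Iteration 5: no outgoing edges from {n18}; recursion stops.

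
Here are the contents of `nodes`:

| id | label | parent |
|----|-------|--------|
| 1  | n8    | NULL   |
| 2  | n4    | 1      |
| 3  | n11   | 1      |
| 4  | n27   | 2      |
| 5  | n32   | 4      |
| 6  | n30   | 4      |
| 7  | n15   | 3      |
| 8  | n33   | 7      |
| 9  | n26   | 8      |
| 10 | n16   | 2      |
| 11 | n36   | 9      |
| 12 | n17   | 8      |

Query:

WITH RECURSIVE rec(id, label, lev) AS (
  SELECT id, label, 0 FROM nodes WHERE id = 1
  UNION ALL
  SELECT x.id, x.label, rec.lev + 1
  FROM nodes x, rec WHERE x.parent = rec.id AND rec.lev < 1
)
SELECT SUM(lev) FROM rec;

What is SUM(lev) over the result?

Base: id=1 (n8) at lev 0.
Iteration 1: rows with parent in {1} -> n4 (id 2, lev 1), n11 (id 3, lev 1).
Iteration 2: lev < 1 fails for all current rows; recursion stops.
SUM(lev) = 0 + 1 + 1 = 2.

2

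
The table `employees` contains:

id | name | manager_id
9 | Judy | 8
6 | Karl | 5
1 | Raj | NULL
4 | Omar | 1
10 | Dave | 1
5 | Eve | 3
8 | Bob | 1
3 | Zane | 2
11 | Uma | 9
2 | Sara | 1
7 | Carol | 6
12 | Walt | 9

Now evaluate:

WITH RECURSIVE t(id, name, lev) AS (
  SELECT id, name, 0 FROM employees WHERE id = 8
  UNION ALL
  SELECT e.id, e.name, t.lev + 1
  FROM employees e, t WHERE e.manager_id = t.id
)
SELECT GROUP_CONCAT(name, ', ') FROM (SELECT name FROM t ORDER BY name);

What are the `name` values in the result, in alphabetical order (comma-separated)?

Bob, Judy, Uma, Walt

Base: id=8 (Bob) at lev 0.
Iteration 1: rows with manager_id in {8} -> Judy (id 9, lev 1).
Iteration 2: rows with manager_id in {9} -> Uma (id 11, lev 2), Walt (id 12, lev 2).
Iteration 3: no rows with manager_id in {11,12}; recursion stops.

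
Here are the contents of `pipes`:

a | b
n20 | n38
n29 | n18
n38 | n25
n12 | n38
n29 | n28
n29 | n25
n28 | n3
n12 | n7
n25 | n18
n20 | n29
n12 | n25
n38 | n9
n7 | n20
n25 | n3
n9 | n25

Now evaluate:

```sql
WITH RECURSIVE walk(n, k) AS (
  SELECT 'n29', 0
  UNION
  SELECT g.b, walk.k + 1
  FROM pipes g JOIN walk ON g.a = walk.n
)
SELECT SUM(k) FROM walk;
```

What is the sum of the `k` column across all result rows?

Base: (n29, k=0).
Iteration 1: edges from {n29} -> (n18, k=1), (n25, k=1), (n28, k=1).
Iteration 2: edges from {n18,n25,n28} -> (n18, k=2), (n3, k=2). [UNION drops 1 duplicate row(s)]
Iteration 3: no outgoing edges from {n18,n3}; recursion stops.
SUM(k) = 0 + 1 + 1 + 1 + 2 + 2 = 7.

7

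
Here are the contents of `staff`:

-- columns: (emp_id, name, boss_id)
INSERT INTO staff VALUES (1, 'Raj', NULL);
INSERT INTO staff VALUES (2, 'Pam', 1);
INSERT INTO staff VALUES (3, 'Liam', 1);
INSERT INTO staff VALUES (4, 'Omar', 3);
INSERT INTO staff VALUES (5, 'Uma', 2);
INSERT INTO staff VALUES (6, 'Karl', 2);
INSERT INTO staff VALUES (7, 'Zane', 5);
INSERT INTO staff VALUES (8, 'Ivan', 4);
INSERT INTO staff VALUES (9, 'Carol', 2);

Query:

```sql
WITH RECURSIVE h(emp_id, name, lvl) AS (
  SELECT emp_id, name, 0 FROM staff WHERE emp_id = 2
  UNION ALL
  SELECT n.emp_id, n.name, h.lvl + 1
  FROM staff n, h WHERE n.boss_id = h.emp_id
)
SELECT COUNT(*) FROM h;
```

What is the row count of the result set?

5

Base: emp_id=2 (Pam) at lvl 0.
Iteration 1: rows with boss_id in {2} -> Uma (id 5, lvl 1), Karl (id 6, lvl 1), Carol (id 9, lvl 1).
Iteration 2: rows with boss_id in {5,6,9} -> Zane (id 7, lvl 2).
Iteration 3: no rows with boss_id in {7}; recursion stops.
Total rows emitted: 5.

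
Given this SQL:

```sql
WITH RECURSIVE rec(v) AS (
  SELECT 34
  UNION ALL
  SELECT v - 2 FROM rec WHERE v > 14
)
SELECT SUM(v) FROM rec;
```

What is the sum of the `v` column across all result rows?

Base: v=34.
Iteration 1: 34 > 14 holds -> v = 34 - 2 = 32.
Iteration 2: 32 > 14 holds -> v = 32 - 2 = 30.
Iteration 3: 30 > 14 holds -> v = 30 - 2 = 28.
Iteration 4: 28 > 14 holds -> v = 28 - 2 = 26.
Iteration 5: 26 > 14 holds -> v = 26 - 2 = 24.
Iteration 6: 24 > 14 holds -> v = 24 - 2 = 22.
Iteration 7: 22 > 14 holds -> v = 22 - 2 = 20.
Iteration 8: 20 > 14 holds -> v = 20 - 2 = 18.
Iteration 9: 18 > 14 holds -> v = 18 - 2 = 16.
Iteration 10: 16 > 14 holds -> v = 16 - 2 = 14.
Iteration 11: 14 > 14 fails; recursion stops.
SUM(v) = 34 + 32 + 30 + 28 + 26 + 24 + 22 + 20 + 18 + 16 + 14 = 264.

264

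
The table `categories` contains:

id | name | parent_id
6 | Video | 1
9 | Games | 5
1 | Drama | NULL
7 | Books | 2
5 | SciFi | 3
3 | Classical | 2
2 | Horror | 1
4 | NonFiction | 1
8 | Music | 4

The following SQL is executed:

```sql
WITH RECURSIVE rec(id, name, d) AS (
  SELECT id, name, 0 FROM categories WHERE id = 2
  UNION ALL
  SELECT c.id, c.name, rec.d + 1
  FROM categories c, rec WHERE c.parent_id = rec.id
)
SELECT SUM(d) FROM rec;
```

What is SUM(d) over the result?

Base: id=2 (Horror) at d 0.
Iteration 1: rows with parent_id in {2} -> Classical (id 3, d 1), Books (id 7, d 1).
Iteration 2: rows with parent_id in {3,7} -> SciFi (id 5, d 2).
Iteration 3: rows with parent_id in {5} -> Games (id 9, d 3).
Iteration 4: no rows with parent_id in {9}; recursion stops.
SUM(d) = 0 + 1 + 1 + 2 + 3 = 7.

7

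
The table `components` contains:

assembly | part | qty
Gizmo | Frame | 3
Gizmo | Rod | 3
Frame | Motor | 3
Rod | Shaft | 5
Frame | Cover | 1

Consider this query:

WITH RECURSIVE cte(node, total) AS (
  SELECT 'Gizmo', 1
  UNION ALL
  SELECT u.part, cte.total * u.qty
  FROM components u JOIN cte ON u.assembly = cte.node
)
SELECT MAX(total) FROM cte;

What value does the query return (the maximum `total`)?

15

Base: (Gizmo, total=1).
Iteration 1: components of {Gizmo} -> Frame = 1*3 = 3, Rod = 1*3 = 3.
Iteration 2: components of {Frame,Rod} -> Cover = 3*1 = 3, Motor = 3*3 = 9, Shaft = 3*5 = 15.
Iteration 3: no further components; recursion stops.
total values: 1, 3, 3, 9, 3, 15; the maximum is 15.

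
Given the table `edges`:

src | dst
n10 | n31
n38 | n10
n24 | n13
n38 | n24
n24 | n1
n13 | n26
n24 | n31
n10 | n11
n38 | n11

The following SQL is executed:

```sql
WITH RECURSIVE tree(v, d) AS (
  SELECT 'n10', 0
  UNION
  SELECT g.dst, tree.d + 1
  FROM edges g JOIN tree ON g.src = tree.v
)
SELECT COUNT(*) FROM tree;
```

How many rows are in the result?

3

Base: (n10, d=0).
Iteration 1: edges from {n10} -> (n11, d=1), (n31, d=1).
Iteration 2: no outgoing edges from {n11,n31}; recursion stops.
Total rows emitted: 3.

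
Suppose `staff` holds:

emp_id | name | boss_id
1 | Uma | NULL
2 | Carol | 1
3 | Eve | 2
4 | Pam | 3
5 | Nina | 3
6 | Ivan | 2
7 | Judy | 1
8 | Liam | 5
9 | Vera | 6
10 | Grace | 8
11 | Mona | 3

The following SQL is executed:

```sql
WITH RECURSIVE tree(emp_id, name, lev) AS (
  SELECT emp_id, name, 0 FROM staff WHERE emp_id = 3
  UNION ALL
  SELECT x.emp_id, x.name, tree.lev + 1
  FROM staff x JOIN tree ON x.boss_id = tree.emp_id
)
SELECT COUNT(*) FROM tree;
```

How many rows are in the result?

6

Base: emp_id=3 (Eve) at lev 0.
Iteration 1: rows with boss_id in {3} -> Pam (id 4, lev 1), Nina (id 5, lev 1), Mona (id 11, lev 1).
Iteration 2: rows with boss_id in {4,5,11} -> Liam (id 8, lev 2).
Iteration 3: rows with boss_id in {8} -> Grace (id 10, lev 3).
Iteration 4: no rows with boss_id in {10}; recursion stops.
Total rows emitted: 6.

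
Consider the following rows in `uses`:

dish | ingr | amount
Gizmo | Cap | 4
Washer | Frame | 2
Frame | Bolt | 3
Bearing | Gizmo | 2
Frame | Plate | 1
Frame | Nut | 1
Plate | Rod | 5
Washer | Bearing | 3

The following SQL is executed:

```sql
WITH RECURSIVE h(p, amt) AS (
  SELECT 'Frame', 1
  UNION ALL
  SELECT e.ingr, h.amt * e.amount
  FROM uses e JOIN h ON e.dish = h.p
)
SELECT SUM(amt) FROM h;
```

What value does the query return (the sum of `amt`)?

Base: (Frame, amt=1).
Iteration 1: components of {Frame} -> Bolt = 1*3 = 3, Nut = 1*1 = 1, Plate = 1*1 = 1.
Iteration 2: components of {Bolt,Nut,Plate} -> Rod = 1*5 = 5.
Iteration 3: no further components; recursion stops.
SUM(amt) = 1 + 1 + 1 + 3 + 5 = 11.

11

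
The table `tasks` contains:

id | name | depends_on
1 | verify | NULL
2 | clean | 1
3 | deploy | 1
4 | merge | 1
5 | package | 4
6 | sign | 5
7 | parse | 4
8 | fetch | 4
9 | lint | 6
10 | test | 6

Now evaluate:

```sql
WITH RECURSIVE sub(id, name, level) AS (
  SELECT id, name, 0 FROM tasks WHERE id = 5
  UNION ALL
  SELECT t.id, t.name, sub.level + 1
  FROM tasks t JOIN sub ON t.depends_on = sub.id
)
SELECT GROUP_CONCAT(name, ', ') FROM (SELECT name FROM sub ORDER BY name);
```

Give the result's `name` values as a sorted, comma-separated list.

Base: id=5 (package) at level 0.
Iteration 1: rows with depends_on in {5} -> sign (id 6, level 1).
Iteration 2: rows with depends_on in {6} -> lint (id 9, level 2), test (id 10, level 2).
Iteration 3: no rows with depends_on in {9,10}; recursion stops.

lint, package, sign, test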